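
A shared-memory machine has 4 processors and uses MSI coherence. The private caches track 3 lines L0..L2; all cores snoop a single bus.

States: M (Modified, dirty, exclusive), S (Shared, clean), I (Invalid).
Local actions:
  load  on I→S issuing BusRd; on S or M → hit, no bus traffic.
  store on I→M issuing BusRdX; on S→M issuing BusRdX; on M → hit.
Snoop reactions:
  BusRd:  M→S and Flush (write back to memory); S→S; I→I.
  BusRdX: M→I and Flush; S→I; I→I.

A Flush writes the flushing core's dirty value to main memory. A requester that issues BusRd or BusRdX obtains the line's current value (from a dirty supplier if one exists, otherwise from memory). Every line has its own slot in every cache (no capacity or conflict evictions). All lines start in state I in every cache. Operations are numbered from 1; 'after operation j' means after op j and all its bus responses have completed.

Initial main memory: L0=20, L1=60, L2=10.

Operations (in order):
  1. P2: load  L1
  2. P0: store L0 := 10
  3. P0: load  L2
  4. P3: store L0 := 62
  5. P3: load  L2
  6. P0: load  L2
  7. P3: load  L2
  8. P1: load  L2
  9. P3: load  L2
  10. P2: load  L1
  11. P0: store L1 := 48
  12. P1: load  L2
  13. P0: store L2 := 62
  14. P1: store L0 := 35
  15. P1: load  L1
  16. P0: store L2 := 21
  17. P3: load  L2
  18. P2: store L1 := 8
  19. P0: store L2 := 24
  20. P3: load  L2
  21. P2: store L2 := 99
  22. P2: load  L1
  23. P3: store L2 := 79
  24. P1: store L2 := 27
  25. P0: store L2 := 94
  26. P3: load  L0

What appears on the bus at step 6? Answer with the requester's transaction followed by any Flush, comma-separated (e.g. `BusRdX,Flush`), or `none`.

bus = none

step 1: P2: load  L1  ⟶  IISI  (L1)  txn=BusRd  M[L1]=60
step 2: P0: store L0 := 10  ⟶  MIII  (L0)  txn=BusRdX  M[L0]=20
step 3: P0: load  L2  ⟶  SIII  (L2)  txn=BusRd  M[L2]=10
step 4: P3: store L0 := 62  ⟶  IIIM  (L0)  txn=BusRdX+Flush  M[L0]=10
step 5: P3: load  L2  ⟶  SIIS  (L2)  txn=BusRd  M[L2]=10
step 6: P0: load  L2  ⟶  SIIS  (L2)  txn=∅  M[L2]=10
step 7: P3: load  L2  ⟶  SIIS  (L2)  txn=∅  M[L2]=10
step 8: P1: load  L2  ⟶  SSIS  (L2)  txn=BusRd  M[L2]=10
step 9: P3: load  L2  ⟶  SSIS  (L2)  txn=∅  M[L2]=10
step 10: P2: load  L1  ⟶  IISI  (L1)  txn=∅  M[L1]=60
step 11: P0: store L1 := 48  ⟶  MIII  (L1)  txn=BusRdX  M[L1]=60
step 12: P1: load  L2  ⟶  SSIS  (L2)  txn=∅  M[L2]=10
step 13: P0: store L2 := 62  ⟶  MIII  (L2)  txn=BusRdX  M[L2]=10
step 14: P1: store L0 := 35  ⟶  IMII  (L0)  txn=BusRdX+Flush  M[L0]=62
step 15: P1: load  L1  ⟶  SSII  (L1)  txn=BusRd+Flush  M[L1]=48
step 16: P0: store L2 := 21  ⟶  MIII  (L2)  txn=∅  M[L2]=10
step 17: P3: load  L2  ⟶  SIIS  (L2)  txn=BusRd+Flush  M[L2]=21
step 18: P2: store L1 := 8  ⟶  IIMI  (L1)  txn=BusRdX  M[L1]=48
step 19: P0: store L2 := 24  ⟶  MIII  (L2)  txn=BusRdX  M[L2]=21
step 20: P3: load  L2  ⟶  SIIS  (L2)  txn=BusRd+Flush  M[L2]=24
step 21: P2: store L2 := 99  ⟶  IIMI  (L2)  txn=BusRdX  M[L2]=24
step 22: P2: load  L1  ⟶  IIMI  (L1)  txn=∅  M[L1]=48
step 23: P3: store L2 := 79  ⟶  IIIM  (L2)  txn=BusRdX+Flush  M[L2]=99
step 24: P1: store L2 := 27  ⟶  IMII  (L2)  txn=BusRdX+Flush  M[L2]=79
step 25: P0: store L2 := 94  ⟶  MIII  (L2)  txn=BusRdX+Flush  M[L2]=27
step 26: P3: load  L0  ⟶  ISIS  (L0)  txn=BusRd+Flush  M[L0]=35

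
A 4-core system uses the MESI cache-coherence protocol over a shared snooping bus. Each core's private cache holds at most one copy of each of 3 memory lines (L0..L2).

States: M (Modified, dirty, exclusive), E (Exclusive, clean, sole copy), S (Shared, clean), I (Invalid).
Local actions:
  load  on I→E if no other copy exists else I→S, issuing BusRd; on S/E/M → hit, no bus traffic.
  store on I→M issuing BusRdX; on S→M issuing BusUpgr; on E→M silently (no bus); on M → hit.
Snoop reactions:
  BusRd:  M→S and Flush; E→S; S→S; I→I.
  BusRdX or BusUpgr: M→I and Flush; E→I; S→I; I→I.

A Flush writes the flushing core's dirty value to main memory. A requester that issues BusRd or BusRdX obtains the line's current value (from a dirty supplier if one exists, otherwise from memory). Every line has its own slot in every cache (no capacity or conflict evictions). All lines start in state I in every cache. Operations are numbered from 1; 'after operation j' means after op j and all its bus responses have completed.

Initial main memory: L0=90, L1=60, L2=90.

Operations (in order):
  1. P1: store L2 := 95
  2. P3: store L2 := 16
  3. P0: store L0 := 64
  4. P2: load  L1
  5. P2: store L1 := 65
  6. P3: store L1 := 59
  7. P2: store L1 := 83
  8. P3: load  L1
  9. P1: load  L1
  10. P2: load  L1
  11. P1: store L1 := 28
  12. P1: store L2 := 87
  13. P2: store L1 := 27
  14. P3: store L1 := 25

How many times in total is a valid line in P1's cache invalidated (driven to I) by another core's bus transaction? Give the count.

invalidations = 2

[1] P1: store L2 := 95 | P0:I, P1:M(95), P2:I, P3:I | bus: BusRdX
[2] P3: store L2 := 16 | P0:I, P1:I, P2:I, P3:M(16) | bus: BusRdX,Flush
[3] P0: store L0 := 64 | P0:M(64), P1:I, P2:I, P3:I | bus: BusRdX
[4] P2: load  L1 | P0:I, P1:I, P2:E(60), P3:I | bus: BusRd
[5] P2: store L1 := 65 | P0:I, P1:I, P2:M(65), P3:I | bus: none
[6] P3: store L1 := 59 | P0:I, P1:I, P2:I, P3:M(59) | bus: BusRdX,Flush
[7] P2: store L1 := 83 | P0:I, P1:I, P2:M(83), P3:I | bus: BusRdX,Flush
[8] P3: load  L1 | P0:I, P1:I, P2:S(83), P3:S(83) | bus: BusRd,Flush
[9] P1: load  L1 | P0:I, P1:S(83), P2:S(83), P3:S(83) | bus: BusRd
[10] P2: load  L1 | P0:I, P1:S(83), P2:S(83), P3:S(83) | bus: none
[11] P1: store L1 := 28 | P0:I, P1:M(28), P2:I, P3:I | bus: BusUpgr
[12] P1: store L2 := 87 | P0:I, P1:M(87), P2:I, P3:I | bus: BusRdX,Flush
[13] P2: store L1 := 27 | P0:I, P1:I, P2:M(27), P3:I | bus: BusRdX,Flush
[14] P3: store L1 := 25 | P0:I, P1:I, P2:I, P3:M(25) | bus: BusRdX,Flush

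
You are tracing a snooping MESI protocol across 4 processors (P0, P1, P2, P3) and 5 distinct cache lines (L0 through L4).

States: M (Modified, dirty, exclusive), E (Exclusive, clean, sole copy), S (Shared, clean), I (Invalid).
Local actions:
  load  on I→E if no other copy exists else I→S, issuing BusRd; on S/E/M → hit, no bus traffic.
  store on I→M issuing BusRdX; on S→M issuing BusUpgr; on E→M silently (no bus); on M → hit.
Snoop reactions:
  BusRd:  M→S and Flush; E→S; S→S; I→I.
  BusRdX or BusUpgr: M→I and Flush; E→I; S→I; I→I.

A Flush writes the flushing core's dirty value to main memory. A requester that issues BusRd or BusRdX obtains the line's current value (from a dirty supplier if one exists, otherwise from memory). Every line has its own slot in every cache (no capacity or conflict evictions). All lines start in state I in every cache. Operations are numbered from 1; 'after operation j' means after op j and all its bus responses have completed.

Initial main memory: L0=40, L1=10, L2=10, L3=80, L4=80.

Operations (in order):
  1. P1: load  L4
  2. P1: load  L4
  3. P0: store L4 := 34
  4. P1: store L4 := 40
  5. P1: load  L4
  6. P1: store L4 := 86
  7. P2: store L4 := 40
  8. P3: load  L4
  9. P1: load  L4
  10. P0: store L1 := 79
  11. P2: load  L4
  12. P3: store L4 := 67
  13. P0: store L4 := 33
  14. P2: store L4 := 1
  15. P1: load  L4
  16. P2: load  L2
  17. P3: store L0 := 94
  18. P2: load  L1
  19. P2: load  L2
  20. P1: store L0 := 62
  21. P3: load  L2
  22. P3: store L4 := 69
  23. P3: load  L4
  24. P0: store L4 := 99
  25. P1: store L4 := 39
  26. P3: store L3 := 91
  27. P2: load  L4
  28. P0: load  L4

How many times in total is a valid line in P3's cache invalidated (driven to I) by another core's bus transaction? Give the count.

invalidations = 3

  op1 P1: load  L4 → I/E/I/I on L4; bus BusRd; mem=80
  op2 P1: load  L4 → I/E/I/I on L4; bus (none); mem=80
  op3 P0: store L4 := 34 → M/I/I/I on L4; bus BusRdX; mem=80
  op4 P1: store L4 := 40 → I/M/I/I on L4; bus BusRdX Flush; mem=34
  op5 P1: load  L4 → I/M/I/I on L4; bus (none); mem=34
  op6 P1: store L4 := 86 → I/M/I/I on L4; bus (none); mem=34
  op7 P2: store L4 := 40 → I/I/M/I on L4; bus BusRdX Flush; mem=86
  op8 P3: load  L4 → I/I/S/S on L4; bus BusRd Flush; mem=40
  op9 P1: load  L4 → I/S/S/S on L4; bus BusRd; mem=40
  op10 P0: store L1 := 79 → M/I/I/I on L1; bus BusRdX; mem=10
  op11 P2: load  L4 → I/S/S/S on L4; bus (none); mem=40
  op12 P3: store L4 := 67 → I/I/I/M on L4; bus BusUpgr; mem=40
  op13 P0: store L4 := 33 → M/I/I/I on L4; bus BusRdX Flush; mem=67
  op14 P2: store L4 := 1 → I/I/M/I on L4; bus BusRdX Flush; mem=33
  op15 P1: load  L4 → I/S/S/I on L4; bus BusRd Flush; mem=1
  op16 P2: load  L2 → I/I/E/I on L2; bus BusRd; mem=10
  op17 P3: store L0 := 94 → I/I/I/M on L0; bus BusRdX; mem=40
  op18 P2: load  L1 → S/I/S/I on L1; bus BusRd Flush; mem=79
  op19 P2: load  L2 → I/I/E/I on L2; bus (none); mem=10
  op20 P1: store L0 := 62 → I/M/I/I on L0; bus BusRdX Flush; mem=94
  op21 P3: load  L2 → I/I/S/S on L2; bus BusRd; mem=10
  op22 P3: store L4 := 69 → I/I/I/M on L4; bus BusRdX; mem=1
  op23 P3: load  L4 → I/I/I/M on L4; bus (none); mem=1
  op24 P0: store L4 := 99 → M/I/I/I on L4; bus BusRdX Flush; mem=69
  op25 P1: store L4 := 39 → I/M/I/I on L4; bus BusRdX Flush; mem=99
  op26 P3: store L3 := 91 → I/I/I/M on L3; bus BusRdX; mem=80
  op27 P2: load  L4 → I/S/S/I on L4; bus BusRd Flush; mem=39
  op28 P0: load  L4 → S/S/S/I on L4; bus BusRd; mem=39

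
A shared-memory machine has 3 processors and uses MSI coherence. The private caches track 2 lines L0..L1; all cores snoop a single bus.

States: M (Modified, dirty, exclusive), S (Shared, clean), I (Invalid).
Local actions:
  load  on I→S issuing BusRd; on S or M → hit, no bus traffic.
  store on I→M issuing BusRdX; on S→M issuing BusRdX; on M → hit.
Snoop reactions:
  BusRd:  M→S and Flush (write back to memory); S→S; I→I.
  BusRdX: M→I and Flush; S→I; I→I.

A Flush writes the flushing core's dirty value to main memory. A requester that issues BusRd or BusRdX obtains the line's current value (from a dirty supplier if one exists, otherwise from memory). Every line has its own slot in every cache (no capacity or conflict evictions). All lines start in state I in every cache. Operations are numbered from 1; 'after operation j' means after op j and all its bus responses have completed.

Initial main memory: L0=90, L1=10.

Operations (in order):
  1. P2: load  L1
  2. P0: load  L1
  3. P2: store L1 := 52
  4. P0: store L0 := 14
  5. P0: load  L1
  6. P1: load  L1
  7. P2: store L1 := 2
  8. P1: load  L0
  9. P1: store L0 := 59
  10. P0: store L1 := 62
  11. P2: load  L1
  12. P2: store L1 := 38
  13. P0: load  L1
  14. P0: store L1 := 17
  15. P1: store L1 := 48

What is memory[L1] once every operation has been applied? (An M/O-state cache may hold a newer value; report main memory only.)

step 1: P2: load  L1  ⟶  IIS  (L1)  txn=BusRd  M[L1]=10
step 2: P0: load  L1  ⟶  SIS  (L1)  txn=BusRd  M[L1]=10
step 3: P2: store L1 := 52  ⟶  IIM  (L1)  txn=BusRdX  M[L1]=10
step 4: P0: store L0 := 14  ⟶  MII  (L0)  txn=BusRdX  M[L0]=90
step 5: P0: load  L1  ⟶  SIS  (L1)  txn=BusRd+Flush  M[L1]=52
step 6: P1: load  L1  ⟶  SSS  (L1)  txn=BusRd  M[L1]=52
step 7: P2: store L1 := 2  ⟶  IIM  (L1)  txn=BusRdX  M[L1]=52
step 8: P1: load  L0  ⟶  SSI  (L0)  txn=BusRd+Flush  M[L0]=14
step 9: P1: store L0 := 59  ⟶  IMI  (L0)  txn=BusRdX  M[L0]=14
step 10: P0: store L1 := 62  ⟶  MII  (L1)  txn=BusRdX+Flush  M[L1]=2
step 11: P2: load  L1  ⟶  SIS  (L1)  txn=BusRd+Flush  M[L1]=62
step 12: P2: store L1 := 38  ⟶  IIM  (L1)  txn=BusRdX  M[L1]=62
step 13: P0: load  L1  ⟶  SIS  (L1)  txn=BusRd+Flush  M[L1]=38
step 14: P0: store L1 := 17  ⟶  MII  (L1)  txn=BusRdX  M[L1]=38
step 15: P1: store L1 := 48  ⟶  IMI  (L1)  txn=BusRdX+Flush  M[L1]=17

memory[L1] = 17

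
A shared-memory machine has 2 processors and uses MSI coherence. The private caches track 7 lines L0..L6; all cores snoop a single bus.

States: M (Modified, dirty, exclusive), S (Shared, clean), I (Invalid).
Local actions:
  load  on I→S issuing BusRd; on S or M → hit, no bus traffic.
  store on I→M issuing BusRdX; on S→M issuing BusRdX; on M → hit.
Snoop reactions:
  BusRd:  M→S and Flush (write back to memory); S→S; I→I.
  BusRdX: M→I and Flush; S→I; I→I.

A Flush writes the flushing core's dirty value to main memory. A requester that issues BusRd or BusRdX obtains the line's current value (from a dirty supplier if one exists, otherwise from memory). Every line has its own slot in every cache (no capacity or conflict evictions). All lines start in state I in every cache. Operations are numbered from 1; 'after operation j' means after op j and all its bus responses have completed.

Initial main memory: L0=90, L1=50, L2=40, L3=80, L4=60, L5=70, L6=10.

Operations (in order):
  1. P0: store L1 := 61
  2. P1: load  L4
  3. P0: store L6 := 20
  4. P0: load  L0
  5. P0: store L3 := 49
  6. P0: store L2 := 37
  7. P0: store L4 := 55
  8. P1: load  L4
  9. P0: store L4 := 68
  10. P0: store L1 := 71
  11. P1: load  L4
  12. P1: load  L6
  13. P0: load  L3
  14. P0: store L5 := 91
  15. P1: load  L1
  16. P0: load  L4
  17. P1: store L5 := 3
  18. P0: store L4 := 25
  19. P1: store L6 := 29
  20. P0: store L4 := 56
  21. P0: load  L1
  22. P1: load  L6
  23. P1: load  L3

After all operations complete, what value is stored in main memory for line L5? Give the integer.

step 1: P0: store L1 := 61  ⟶  MI  (L1)  txn=BusRdX  M[L1]=50
step 2: P1: load  L4  ⟶  IS  (L4)  txn=BusRd  M[L4]=60
step 3: P0: store L6 := 20  ⟶  MI  (L6)  txn=BusRdX  M[L6]=10
step 4: P0: load  L0  ⟶  SI  (L0)  txn=BusRd  M[L0]=90
step 5: P0: store L3 := 49  ⟶  MI  (L3)  txn=BusRdX  M[L3]=80
step 6: P0: store L2 := 37  ⟶  MI  (L2)  txn=BusRdX  M[L2]=40
step 7: P0: store L4 := 55  ⟶  MI  (L4)  txn=BusRdX  M[L4]=60
step 8: P1: load  L4  ⟶  SS  (L4)  txn=BusRd+Flush  M[L4]=55
step 9: P0: store L4 := 68  ⟶  MI  (L4)  txn=BusRdX  M[L4]=55
step 10: P0: store L1 := 71  ⟶  MI  (L1)  txn=∅  M[L1]=50
step 11: P1: load  L4  ⟶  SS  (L4)  txn=BusRd+Flush  M[L4]=68
step 12: P1: load  L6  ⟶  SS  (L6)  txn=BusRd+Flush  M[L6]=20
step 13: P0: load  L3  ⟶  MI  (L3)  txn=∅  M[L3]=80
step 14: P0: store L5 := 91  ⟶  MI  (L5)  txn=BusRdX  M[L5]=70
step 15: P1: load  L1  ⟶  SS  (L1)  txn=BusRd+Flush  M[L1]=71
step 16: P0: load  L4  ⟶  SS  (L4)  txn=∅  M[L4]=68
step 17: P1: store L5 := 3  ⟶  IM  (L5)  txn=BusRdX+Flush  M[L5]=91
step 18: P0: store L4 := 25  ⟶  MI  (L4)  txn=BusRdX  M[L4]=68
step 19: P1: store L6 := 29  ⟶  IM  (L6)  txn=BusRdX  M[L6]=20
step 20: P0: store L4 := 56  ⟶  MI  (L4)  txn=∅  M[L4]=68
step 21: P0: load  L1  ⟶  SS  (L1)  txn=∅  M[L1]=71
step 22: P1: load  L6  ⟶  IM  (L6)  txn=∅  M[L6]=20
step 23: P1: load  L3  ⟶  SS  (L3)  txn=BusRd+Flush  M[L3]=49

memory[L5] = 91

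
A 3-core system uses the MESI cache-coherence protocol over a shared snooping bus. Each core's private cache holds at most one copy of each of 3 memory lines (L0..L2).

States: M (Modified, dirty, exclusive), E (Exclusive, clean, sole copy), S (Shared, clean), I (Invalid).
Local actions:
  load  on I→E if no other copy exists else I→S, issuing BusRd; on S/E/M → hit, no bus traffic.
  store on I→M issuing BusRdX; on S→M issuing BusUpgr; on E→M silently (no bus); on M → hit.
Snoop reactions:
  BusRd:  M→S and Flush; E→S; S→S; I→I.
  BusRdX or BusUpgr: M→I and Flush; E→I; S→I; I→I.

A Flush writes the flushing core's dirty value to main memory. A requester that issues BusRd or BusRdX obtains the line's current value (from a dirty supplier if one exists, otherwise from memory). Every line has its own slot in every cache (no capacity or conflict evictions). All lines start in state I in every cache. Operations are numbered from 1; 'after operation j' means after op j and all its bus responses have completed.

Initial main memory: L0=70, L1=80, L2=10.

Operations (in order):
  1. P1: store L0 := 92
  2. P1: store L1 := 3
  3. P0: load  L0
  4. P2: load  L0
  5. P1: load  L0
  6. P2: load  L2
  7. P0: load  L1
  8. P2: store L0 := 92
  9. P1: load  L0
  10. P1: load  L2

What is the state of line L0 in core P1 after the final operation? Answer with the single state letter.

[1] P1: store L0 := 92 | P0:I, P1:M(92), P2:I | bus: BusRdX
[2] P1: store L1 := 3 | P0:I, P1:M(3), P2:I | bus: BusRdX
[3] P0: load  L0 | P0:S(92), P1:S(92), P2:I | bus: BusRd,Flush
[4] P2: load  L0 | P0:S(92), P1:S(92), P2:S(92) | bus: BusRd
[5] P1: load  L0 | P0:S(92), P1:S(92), P2:S(92) | bus: none
[6] P2: load  L2 | P0:I, P1:I, P2:E(10) | bus: BusRd
[7] P0: load  L1 | P0:S(3), P1:S(3), P2:I | bus: BusRd,Flush
[8] P2: store L0 := 92 | P0:I, P1:I, P2:M(92) | bus: BusUpgr
[9] P1: load  L0 | P0:I, P1:S(92), P2:S(92) | bus: BusRd,Flush
[10] P1: load  L2 | P0:I, P1:S(10), P2:S(10) | bus: BusRd

state = S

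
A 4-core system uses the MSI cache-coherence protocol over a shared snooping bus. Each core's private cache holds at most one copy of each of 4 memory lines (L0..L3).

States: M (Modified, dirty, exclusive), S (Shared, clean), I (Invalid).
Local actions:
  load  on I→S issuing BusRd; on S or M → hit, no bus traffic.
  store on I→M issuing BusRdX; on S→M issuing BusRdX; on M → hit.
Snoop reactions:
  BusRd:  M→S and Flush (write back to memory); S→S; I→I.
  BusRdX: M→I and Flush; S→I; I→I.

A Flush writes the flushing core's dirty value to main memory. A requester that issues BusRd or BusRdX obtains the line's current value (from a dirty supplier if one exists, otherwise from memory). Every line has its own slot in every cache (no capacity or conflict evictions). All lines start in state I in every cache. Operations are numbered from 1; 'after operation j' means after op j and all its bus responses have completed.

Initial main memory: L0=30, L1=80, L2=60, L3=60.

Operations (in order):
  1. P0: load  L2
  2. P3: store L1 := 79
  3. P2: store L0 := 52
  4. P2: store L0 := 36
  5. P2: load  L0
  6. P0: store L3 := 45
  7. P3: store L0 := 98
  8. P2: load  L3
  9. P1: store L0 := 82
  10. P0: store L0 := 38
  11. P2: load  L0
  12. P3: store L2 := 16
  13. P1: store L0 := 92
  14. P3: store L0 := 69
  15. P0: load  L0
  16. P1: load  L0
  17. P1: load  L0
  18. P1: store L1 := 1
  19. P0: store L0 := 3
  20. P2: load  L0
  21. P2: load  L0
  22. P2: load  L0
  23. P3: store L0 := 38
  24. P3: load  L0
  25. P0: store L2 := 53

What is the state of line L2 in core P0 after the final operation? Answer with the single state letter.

state = M

1. P0: load  L2  bus=[BusRd]  L2: P0=S P1=I P2=I P3=I  mem[L2]=60
2. P3: store L1 := 79  bus=[BusRdX]  L1: P0=I P1=I P2=I P3=M  mem[L1]=80
3. P2: store L0 := 52  bus=[BusRdX]  L0: P0=I P1=I P2=M P3=I  mem[L0]=30
4. P2: store L0 := 36  bus=[-]  L0: P0=I P1=I P2=M P3=I  mem[L0]=30
5. P2: load  L0  bus=[-]  L0: P0=I P1=I P2=M P3=I  mem[L0]=30
6. P0: store L3 := 45  bus=[BusRdX]  L3: P0=M P1=I P2=I P3=I  mem[L3]=60
7. P3: store L0 := 98  bus=[BusRdX,Flush]  L0: P0=I P1=I P2=I P3=M  mem[L0]=36
8. P2: load  L3  bus=[BusRd,Flush]  L3: P0=S P1=I P2=S P3=I  mem[L3]=45
9. P1: store L0 := 82  bus=[BusRdX,Flush]  L0: P0=I P1=M P2=I P3=I  mem[L0]=98
10. P0: store L0 := 38  bus=[BusRdX,Flush]  L0: P0=M P1=I P2=I P3=I  mem[L0]=82
11. P2: load  L0  bus=[BusRd,Flush]  L0: P0=S P1=I P2=S P3=I  mem[L0]=38
12. P3: store L2 := 16  bus=[BusRdX]  L2: P0=I P1=I P2=I P3=M  mem[L2]=60
13. P1: store L0 := 92  bus=[BusRdX]  L0: P0=I P1=M P2=I P3=I  mem[L0]=38
14. P3: store L0 := 69  bus=[BusRdX,Flush]  L0: P0=I P1=I P2=I P3=M  mem[L0]=92
15. P0: load  L0  bus=[BusRd,Flush]  L0: P0=S P1=I P2=I P3=S  mem[L0]=69
16. P1: load  L0  bus=[BusRd]  L0: P0=S P1=S P2=I P3=S  mem[L0]=69
17. P1: load  L0  bus=[-]  L0: P0=S P1=S P2=I P3=S  mem[L0]=69
18. P1: store L1 := 1  bus=[BusRdX,Flush]  L1: P0=I P1=M P2=I P3=I  mem[L1]=79
19. P0: store L0 := 3  bus=[BusRdX]  L0: P0=M P1=I P2=I P3=I  mem[L0]=69
20. P2: load  L0  bus=[BusRd,Flush]  L0: P0=S P1=I P2=S P3=I  mem[L0]=3
21. P2: load  L0  bus=[-]  L0: P0=S P1=I P2=S P3=I  mem[L0]=3
22. P2: load  L0  bus=[-]  L0: P0=S P1=I P2=S P3=I  mem[L0]=3
23. P3: store L0 := 38  bus=[BusRdX]  L0: P0=I P1=I P2=I P3=M  mem[L0]=3
24. P3: load  L0  bus=[-]  L0: P0=I P1=I P2=I P3=M  mem[L0]=3
25. P0: store L2 := 53  bus=[BusRdX,Flush]  L2: P0=M P1=I P2=I P3=I  mem[L2]=16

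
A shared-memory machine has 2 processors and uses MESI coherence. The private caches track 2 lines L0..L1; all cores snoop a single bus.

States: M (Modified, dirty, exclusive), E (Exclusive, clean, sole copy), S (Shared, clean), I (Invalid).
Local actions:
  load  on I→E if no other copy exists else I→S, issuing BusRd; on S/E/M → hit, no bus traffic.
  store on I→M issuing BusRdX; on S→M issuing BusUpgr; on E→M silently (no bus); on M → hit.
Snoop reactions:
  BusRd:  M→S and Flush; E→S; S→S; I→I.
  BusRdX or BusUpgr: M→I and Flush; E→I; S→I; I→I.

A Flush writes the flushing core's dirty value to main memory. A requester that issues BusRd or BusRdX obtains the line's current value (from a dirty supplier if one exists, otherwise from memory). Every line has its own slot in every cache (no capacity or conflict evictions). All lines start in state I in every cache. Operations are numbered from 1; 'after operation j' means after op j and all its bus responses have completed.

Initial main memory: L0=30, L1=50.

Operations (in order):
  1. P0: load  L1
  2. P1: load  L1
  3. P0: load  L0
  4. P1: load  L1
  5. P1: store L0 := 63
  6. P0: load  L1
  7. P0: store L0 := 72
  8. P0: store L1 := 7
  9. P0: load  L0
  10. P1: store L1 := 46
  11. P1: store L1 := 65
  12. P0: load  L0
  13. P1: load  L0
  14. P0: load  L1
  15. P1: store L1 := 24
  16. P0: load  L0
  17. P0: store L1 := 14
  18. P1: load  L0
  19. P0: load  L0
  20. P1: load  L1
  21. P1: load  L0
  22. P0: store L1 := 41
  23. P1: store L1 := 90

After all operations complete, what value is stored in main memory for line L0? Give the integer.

[1] P0: load  L1 | P0:E(50), P1:I | bus: BusRd
[2] P1: load  L1 | P0:S(50), P1:S(50) | bus: BusRd
[3] P0: load  L0 | P0:E(30), P1:I | bus: BusRd
[4] P1: load  L1 | P0:S(50), P1:S(50) | bus: none
[5] P1: store L0 := 63 | P0:I, P1:M(63) | bus: BusRdX
[6] P0: load  L1 | P0:S(50), P1:S(50) | bus: none
[7] P0: store L0 := 72 | P0:M(72), P1:I | bus: BusRdX,Flush
[8] P0: store L1 := 7 | P0:M(7), P1:I | bus: BusUpgr
[9] P0: load  L0 | P0:M(72), P1:I | bus: none
[10] P1: store L1 := 46 | P0:I, P1:M(46) | bus: BusRdX,Flush
[11] P1: store L1 := 65 | P0:I, P1:M(65) | bus: none
[12] P0: load  L0 | P0:M(72), P1:I | bus: none
[13] P1: load  L0 | P0:S(72), P1:S(72) | bus: BusRd,Flush
[14] P0: load  L1 | P0:S(65), P1:S(65) | bus: BusRd,Flush
[15] P1: store L1 := 24 | P0:I, P1:M(24) | bus: BusUpgr
[16] P0: load  L0 | P0:S(72), P1:S(72) | bus: none
[17] P0: store L1 := 14 | P0:M(14), P1:I | bus: BusRdX,Flush
[18] P1: load  L0 | P0:S(72), P1:S(72) | bus: none
[19] P0: load  L0 | P0:S(72), P1:S(72) | bus: none
[20] P1: load  L1 | P0:S(14), P1:S(14) | bus: BusRd,Flush
[21] P1: load  L0 | P0:S(72), P1:S(72) | bus: none
[22] P0: store L1 := 41 | P0:M(41), P1:I | bus: BusUpgr
[23] P1: store L1 := 90 | P0:I, P1:M(90) | bus: BusRdX,Flush

memory[L0] = 72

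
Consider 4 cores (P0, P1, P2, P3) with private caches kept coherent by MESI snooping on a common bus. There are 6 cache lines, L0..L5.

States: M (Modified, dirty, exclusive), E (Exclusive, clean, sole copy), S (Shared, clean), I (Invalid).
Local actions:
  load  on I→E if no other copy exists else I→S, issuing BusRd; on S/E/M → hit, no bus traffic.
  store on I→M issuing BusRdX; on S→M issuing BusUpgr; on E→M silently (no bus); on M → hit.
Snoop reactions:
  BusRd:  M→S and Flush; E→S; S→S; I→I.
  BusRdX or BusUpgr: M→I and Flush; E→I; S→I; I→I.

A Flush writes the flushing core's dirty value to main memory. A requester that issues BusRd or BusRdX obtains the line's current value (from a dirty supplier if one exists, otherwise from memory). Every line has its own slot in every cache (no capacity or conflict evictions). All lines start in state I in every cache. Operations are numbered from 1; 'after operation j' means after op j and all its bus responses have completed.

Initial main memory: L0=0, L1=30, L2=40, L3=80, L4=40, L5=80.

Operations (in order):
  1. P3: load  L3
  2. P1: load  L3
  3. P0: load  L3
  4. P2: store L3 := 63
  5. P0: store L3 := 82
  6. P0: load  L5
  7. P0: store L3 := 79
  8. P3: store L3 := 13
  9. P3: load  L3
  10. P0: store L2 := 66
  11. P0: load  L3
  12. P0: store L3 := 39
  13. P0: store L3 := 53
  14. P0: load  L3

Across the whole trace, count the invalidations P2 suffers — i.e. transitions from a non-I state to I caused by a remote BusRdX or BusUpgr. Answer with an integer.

[1] P3: load  L3 | P0:I, P1:I, P2:I, P3:E(80) | bus: BusRd
[2] P1: load  L3 | P0:I, P1:S(80), P2:I, P3:S(80) | bus: BusRd
[3] P0: load  L3 | P0:S(80), P1:S(80), P2:I, P3:S(80) | bus: BusRd
[4] P2: store L3 := 63 | P0:I, P1:I, P2:M(63), P3:I | bus: BusRdX
[5] P0: store L3 := 82 | P0:M(82), P1:I, P2:I, P3:I | bus: BusRdX,Flush
[6] P0: load  L5 | P0:E(80), P1:I, P2:I, P3:I | bus: BusRd
[7] P0: store L3 := 79 | P0:M(79), P1:I, P2:I, P3:I | bus: none
[8] P3: store L3 := 13 | P0:I, P1:I, P2:I, P3:M(13) | bus: BusRdX,Flush
[9] P3: load  L3 | P0:I, P1:I, P2:I, P3:M(13) | bus: none
[10] P0: store L2 := 66 | P0:M(66), P1:I, P2:I, P3:I | bus: BusRdX
[11] P0: load  L3 | P0:S(13), P1:I, P2:I, P3:S(13) | bus: BusRd,Flush
[12] P0: store L3 := 39 | P0:M(39), P1:I, P2:I, P3:I | bus: BusUpgr
[13] P0: store L3 := 53 | P0:M(53), P1:I, P2:I, P3:I | bus: none
[14] P0: load  L3 | P0:M(53), P1:I, P2:I, P3:I | bus: none

invalidations = 1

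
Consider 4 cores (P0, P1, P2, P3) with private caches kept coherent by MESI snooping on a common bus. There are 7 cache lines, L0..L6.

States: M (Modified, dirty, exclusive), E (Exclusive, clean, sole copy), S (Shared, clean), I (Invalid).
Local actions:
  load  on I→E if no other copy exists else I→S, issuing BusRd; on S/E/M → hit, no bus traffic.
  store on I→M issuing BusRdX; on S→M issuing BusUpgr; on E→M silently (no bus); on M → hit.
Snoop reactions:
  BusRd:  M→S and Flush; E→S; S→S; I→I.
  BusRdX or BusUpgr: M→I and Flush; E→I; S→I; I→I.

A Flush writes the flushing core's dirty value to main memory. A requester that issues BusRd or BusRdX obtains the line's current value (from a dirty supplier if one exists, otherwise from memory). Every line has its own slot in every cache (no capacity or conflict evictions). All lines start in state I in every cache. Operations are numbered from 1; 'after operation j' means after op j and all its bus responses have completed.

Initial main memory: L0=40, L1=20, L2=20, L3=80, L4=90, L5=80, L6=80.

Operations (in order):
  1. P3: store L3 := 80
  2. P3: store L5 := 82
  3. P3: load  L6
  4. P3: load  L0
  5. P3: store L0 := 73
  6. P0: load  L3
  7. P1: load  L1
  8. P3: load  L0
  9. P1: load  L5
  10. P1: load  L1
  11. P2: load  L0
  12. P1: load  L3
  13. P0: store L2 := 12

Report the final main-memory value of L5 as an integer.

memory[L5] = 82

1. P3: store L3 := 80  bus=[BusRdX]  L3: P0=I P1=I P2=I P3=M  mem[L3]=80
2. P3: store L5 := 82  bus=[BusRdX]  L5: P0=I P1=I P2=I P3=M  mem[L5]=80
3. P3: load  L6  bus=[BusRd]  L6: P0=I P1=I P2=I P3=E  mem[L6]=80
4. P3: load  L0  bus=[BusRd]  L0: P0=I P1=I P2=I P3=E  mem[L0]=40
5. P3: store L0 := 73  bus=[-]  L0: P0=I P1=I P2=I P3=M  mem[L0]=40
6. P0: load  L3  bus=[BusRd,Flush]  L3: P0=S P1=I P2=I P3=S  mem[L3]=80
7. P1: load  L1  bus=[BusRd]  L1: P0=I P1=E P2=I P3=I  mem[L1]=20
8. P3: load  L0  bus=[-]  L0: P0=I P1=I P2=I P3=M  mem[L0]=40
9. P1: load  L5  bus=[BusRd,Flush]  L5: P0=I P1=S P2=I P3=S  mem[L5]=82
10. P1: load  L1  bus=[-]  L1: P0=I P1=E P2=I P3=I  mem[L1]=20
11. P2: load  L0  bus=[BusRd,Flush]  L0: P0=I P1=I P2=S P3=S  mem[L0]=73
12. P1: load  L3  bus=[BusRd]  L3: P0=S P1=S P2=I P3=S  mem[L3]=80
13. P0: store L2 := 12  bus=[BusRdX]  L2: P0=M P1=I P2=I P3=I  mem[L2]=20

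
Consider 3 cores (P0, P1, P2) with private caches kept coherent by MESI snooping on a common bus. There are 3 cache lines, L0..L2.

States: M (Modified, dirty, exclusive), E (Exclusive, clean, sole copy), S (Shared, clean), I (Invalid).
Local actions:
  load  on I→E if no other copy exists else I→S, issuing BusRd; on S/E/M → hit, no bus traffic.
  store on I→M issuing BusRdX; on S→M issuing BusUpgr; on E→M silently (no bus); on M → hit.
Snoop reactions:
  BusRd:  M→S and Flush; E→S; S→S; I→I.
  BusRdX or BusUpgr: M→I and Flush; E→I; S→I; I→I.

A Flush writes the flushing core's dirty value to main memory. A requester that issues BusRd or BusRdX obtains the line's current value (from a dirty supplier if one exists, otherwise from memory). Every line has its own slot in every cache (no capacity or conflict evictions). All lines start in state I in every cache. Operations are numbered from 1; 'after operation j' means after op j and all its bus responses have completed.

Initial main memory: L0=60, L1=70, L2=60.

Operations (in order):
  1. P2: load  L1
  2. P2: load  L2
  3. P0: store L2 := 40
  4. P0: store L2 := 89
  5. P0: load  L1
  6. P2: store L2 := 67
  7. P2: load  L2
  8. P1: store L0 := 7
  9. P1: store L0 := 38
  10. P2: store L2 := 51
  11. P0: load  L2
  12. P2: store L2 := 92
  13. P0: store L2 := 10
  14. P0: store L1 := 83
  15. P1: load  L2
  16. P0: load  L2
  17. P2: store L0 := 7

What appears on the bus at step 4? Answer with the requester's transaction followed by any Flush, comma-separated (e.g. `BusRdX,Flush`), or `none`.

[1] P2: load  L1 | P0:I, P1:I, P2:E(70) | bus: BusRd
[2] P2: load  L2 | P0:I, P1:I, P2:E(60) | bus: BusRd
[3] P0: store L2 := 40 | P0:M(40), P1:I, P2:I | bus: BusRdX
[4] P0: store L2 := 89 | P0:M(89), P1:I, P2:I | bus: none
[5] P0: load  L1 | P0:S(70), P1:I, P2:S(70) | bus: BusRd
[6] P2: store L2 := 67 | P0:I, P1:I, P2:M(67) | bus: BusRdX,Flush
[7] P2: load  L2 | P0:I, P1:I, P2:M(67) | bus: none
[8] P1: store L0 := 7 | P0:I, P1:M(7), P2:I | bus: BusRdX
[9] P1: store L0 := 38 | P0:I, P1:M(38), P2:I | bus: none
[10] P2: store L2 := 51 | P0:I, P1:I, P2:M(51) | bus: none
[11] P0: load  L2 | P0:S(51), P1:I, P2:S(51) | bus: BusRd,Flush
[12] P2: store L2 := 92 | P0:I, P1:I, P2:M(92) | bus: BusUpgr
[13] P0: store L2 := 10 | P0:M(10), P1:I, P2:I | bus: BusRdX,Flush
[14] P0: store L1 := 83 | P0:M(83), P1:I, P2:I | bus: BusUpgr
[15] P1: load  L2 | P0:S(10), P1:S(10), P2:I | bus: BusRd,Flush
[16] P0: load  L2 | P0:S(10), P1:S(10), P2:I | bus: none
[17] P2: store L0 := 7 | P0:I, P1:I, P2:M(7) | bus: BusRdX,Flush

bus = none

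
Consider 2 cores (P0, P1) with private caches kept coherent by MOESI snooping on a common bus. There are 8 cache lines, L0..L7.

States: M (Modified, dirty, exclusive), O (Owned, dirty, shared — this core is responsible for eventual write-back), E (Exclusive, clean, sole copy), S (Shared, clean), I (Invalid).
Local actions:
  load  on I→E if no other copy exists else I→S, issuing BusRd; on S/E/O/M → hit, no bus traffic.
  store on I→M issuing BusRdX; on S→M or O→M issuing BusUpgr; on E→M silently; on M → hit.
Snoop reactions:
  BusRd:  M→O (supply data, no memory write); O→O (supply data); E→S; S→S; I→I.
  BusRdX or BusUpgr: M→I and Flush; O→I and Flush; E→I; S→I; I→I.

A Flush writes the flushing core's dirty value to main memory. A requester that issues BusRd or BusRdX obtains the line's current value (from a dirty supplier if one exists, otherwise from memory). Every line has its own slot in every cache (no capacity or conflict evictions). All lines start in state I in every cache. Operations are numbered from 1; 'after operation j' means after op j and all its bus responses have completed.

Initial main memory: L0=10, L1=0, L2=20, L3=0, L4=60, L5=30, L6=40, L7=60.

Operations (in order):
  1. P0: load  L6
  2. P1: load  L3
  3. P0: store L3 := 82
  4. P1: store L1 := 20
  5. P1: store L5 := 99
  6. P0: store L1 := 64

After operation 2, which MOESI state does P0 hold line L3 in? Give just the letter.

  op1 P0: load  L6 → E/I on L6; bus BusRd; mem=40
  op2 P1: load  L3 → I/E on L3; bus BusRd; mem=0
  op3 P0: store L3 := 82 → M/I on L3; bus BusRdX; mem=0
  op4 P1: store L1 := 20 → I/M on L1; bus BusRdX; mem=0
  op5 P1: store L5 := 99 → I/M on L5; bus BusRdX; mem=30
  op6 P0: store L1 := 64 → M/I on L1; bus BusRdX Flush; mem=20

state = I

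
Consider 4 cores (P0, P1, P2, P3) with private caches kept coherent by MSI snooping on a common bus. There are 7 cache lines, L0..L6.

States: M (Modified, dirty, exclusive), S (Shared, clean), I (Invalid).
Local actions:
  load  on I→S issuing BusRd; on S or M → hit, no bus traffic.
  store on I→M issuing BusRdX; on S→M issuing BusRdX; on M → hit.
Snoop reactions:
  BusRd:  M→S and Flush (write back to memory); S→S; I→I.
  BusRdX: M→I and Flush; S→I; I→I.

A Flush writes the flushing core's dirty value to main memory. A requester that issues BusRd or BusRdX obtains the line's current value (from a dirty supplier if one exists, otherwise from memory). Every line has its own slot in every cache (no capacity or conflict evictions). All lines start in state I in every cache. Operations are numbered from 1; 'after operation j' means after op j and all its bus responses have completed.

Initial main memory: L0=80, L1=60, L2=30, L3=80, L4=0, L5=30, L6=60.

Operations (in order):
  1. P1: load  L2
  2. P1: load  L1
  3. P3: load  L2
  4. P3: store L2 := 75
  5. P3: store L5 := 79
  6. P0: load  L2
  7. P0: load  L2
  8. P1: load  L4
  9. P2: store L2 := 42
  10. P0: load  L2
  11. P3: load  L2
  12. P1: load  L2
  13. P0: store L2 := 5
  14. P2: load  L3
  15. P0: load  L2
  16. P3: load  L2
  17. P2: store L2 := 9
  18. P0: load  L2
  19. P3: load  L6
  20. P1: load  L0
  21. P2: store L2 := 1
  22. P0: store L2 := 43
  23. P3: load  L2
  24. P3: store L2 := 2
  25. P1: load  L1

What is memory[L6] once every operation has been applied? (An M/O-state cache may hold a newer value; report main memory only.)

memory[L6] = 60

  op1 P1: load  L2 → I/S/I/I on L2; bus BusRd; mem=30
  op2 P1: load  L1 → I/S/I/I on L1; bus BusRd; mem=60
  op3 P3: load  L2 → I/S/I/S on L2; bus BusRd; mem=30
  op4 P3: store L2 := 75 → I/I/I/M on L2; bus BusRdX; mem=30
  op5 P3: store L5 := 79 → I/I/I/M on L5; bus BusRdX; mem=30
  op6 P0: load  L2 → S/I/I/S on L2; bus BusRd Flush; mem=75
  op7 P0: load  L2 → S/I/I/S on L2; bus (none); mem=75
  op8 P1: load  L4 → I/S/I/I on L4; bus BusRd; mem=0
  op9 P2: store L2 := 42 → I/I/M/I on L2; bus BusRdX; mem=75
  op10 P0: load  L2 → S/I/S/I on L2; bus BusRd Flush; mem=42
  op11 P3: load  L2 → S/I/S/S on L2; bus BusRd; mem=42
  op12 P1: load  L2 → S/S/S/S on L2; bus BusRd; mem=42
  op13 P0: store L2 := 5 → M/I/I/I on L2; bus BusRdX; mem=42
  op14 P2: load  L3 → I/I/S/I on L3; bus BusRd; mem=80
  op15 P0: load  L2 → M/I/I/I on L2; bus (none); mem=42
  op16 P3: load  L2 → S/I/I/S on L2; bus BusRd Flush; mem=5
  op17 P2: store L2 := 9 → I/I/M/I on L2; bus BusRdX; mem=5
  op18 P0: load  L2 → S/I/S/I on L2; bus BusRd Flush; mem=9
  op19 P3: load  L6 → I/I/I/S on L6; bus BusRd; mem=60
  op20 P1: load  L0 → I/S/I/I on L0; bus BusRd; mem=80
  op21 P2: store L2 := 1 → I/I/M/I on L2; bus BusRdX; mem=9
  op22 P0: store L2 := 43 → M/I/I/I on L2; bus BusRdX Flush; mem=1
  op23 P3: load  L2 → S/I/I/S on L2; bus BusRd Flush; mem=43
  op24 P3: store L2 := 2 → I/I/I/M on L2; bus BusRdX; mem=43
  op25 P1: load  L1 → I/S/I/I on L1; bus (none); mem=60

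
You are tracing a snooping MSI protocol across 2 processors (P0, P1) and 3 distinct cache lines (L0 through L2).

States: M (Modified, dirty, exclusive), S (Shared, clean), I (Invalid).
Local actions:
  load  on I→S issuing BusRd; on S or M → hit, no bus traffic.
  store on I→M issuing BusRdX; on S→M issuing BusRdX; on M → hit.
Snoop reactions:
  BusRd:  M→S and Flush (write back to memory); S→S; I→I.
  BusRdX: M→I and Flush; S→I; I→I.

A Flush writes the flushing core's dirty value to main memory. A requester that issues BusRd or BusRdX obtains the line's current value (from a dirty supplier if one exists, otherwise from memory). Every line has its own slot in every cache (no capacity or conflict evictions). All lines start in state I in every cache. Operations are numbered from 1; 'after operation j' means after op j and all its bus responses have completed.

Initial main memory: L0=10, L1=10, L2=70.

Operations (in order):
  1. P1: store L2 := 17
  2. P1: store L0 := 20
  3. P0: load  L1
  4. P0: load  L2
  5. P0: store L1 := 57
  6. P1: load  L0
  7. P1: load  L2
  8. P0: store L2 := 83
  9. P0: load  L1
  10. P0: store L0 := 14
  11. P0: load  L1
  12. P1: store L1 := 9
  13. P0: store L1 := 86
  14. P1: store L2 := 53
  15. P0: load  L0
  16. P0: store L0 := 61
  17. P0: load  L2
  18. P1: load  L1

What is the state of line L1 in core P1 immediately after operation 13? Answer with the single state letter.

1. P1: store L2 := 17  bus=[BusRdX]  L2: P0=I P1=M  mem[L2]=70
2. P1: store L0 := 20  bus=[BusRdX]  L0: P0=I P1=M  mem[L0]=10
3. P0: load  L1  bus=[BusRd]  L1: P0=S P1=I  mem[L1]=10
4. P0: load  L2  bus=[BusRd,Flush]  L2: P0=S P1=S  mem[L2]=17
5. P0: store L1 := 57  bus=[BusRdX]  L1: P0=M P1=I  mem[L1]=10
6. P1: load  L0  bus=[-]  L0: P0=I P1=M  mem[L0]=10
7. P1: load  L2  bus=[-]  L2: P0=S P1=S  mem[L2]=17
8. P0: store L2 := 83  bus=[BusRdX]  L2: P0=M P1=I  mem[L2]=17
9. P0: load  L1  bus=[-]  L1: P0=M P1=I  mem[L1]=10
10. P0: store L0 := 14  bus=[BusRdX,Flush]  L0: P0=M P1=I  mem[L0]=20
11. P0: load  L1  bus=[-]  L1: P0=M P1=I  mem[L1]=10
12. P1: store L1 := 9  bus=[BusRdX,Flush]  L1: P0=I P1=M  mem[L1]=57
13. P0: store L1 := 86  bus=[BusRdX,Flush]  L1: P0=M P1=I  mem[L1]=9
14. P1: store L2 := 53  bus=[BusRdX,Flush]  L2: P0=I P1=M  mem[L2]=83
15. P0: load  L0  bus=[-]  L0: P0=M P1=I  mem[L0]=20
16. P0: store L0 := 61  bus=[-]  L0: P0=M P1=I  mem[L0]=20
17. P0: load  L2  bus=[BusRd,Flush]  L2: P0=S P1=S  mem[L2]=53
18. P1: load  L1  bus=[BusRd,Flush]  L1: P0=S P1=S  mem[L1]=86

state = I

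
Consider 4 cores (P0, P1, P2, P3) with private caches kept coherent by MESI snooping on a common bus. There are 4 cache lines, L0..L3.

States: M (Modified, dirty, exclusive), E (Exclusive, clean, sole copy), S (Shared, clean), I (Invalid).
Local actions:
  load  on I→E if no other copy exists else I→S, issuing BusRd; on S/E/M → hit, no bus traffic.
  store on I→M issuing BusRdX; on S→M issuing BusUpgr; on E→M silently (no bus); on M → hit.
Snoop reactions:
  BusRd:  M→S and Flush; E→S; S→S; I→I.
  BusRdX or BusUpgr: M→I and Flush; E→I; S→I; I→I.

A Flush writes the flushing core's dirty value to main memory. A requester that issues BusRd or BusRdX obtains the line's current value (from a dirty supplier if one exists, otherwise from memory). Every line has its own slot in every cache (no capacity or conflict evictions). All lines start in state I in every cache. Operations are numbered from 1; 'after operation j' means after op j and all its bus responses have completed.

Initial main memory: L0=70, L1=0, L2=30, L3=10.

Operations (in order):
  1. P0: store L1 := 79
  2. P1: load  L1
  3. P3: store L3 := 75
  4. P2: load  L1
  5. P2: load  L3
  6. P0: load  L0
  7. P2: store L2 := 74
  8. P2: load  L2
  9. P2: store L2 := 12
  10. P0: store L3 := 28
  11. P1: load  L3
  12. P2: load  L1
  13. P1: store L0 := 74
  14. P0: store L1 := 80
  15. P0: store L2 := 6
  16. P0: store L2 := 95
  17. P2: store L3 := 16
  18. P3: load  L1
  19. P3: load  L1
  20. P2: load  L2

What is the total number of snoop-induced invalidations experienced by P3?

invalidations = 1

step 1: P0: store L1 := 79  ⟶  MIII  (L1)  txn=BusRdX  M[L1]=0
step 2: P1: load  L1  ⟶  SSII  (L1)  txn=BusRd+Flush  M[L1]=79
step 3: P3: store L3 := 75  ⟶  IIIM  (L3)  txn=BusRdX  M[L3]=10
step 4: P2: load  L1  ⟶  SSSI  (L1)  txn=BusRd  M[L1]=79
step 5: P2: load  L3  ⟶  IISS  (L3)  txn=BusRd+Flush  M[L3]=75
step 6: P0: load  L0  ⟶  EIII  (L0)  txn=BusRd  M[L0]=70
step 7: P2: store L2 := 74  ⟶  IIMI  (L2)  txn=BusRdX  M[L2]=30
step 8: P2: load  L2  ⟶  IIMI  (L2)  txn=∅  M[L2]=30
step 9: P2: store L2 := 12  ⟶  IIMI  (L2)  txn=∅  M[L2]=30
step 10: P0: store L3 := 28  ⟶  MIII  (L3)  txn=BusRdX  M[L3]=75
step 11: P1: load  L3  ⟶  SSII  (L3)  txn=BusRd+Flush  M[L3]=28
step 12: P2: load  L1  ⟶  SSSI  (L1)  txn=∅  M[L1]=79
step 13: P1: store L0 := 74  ⟶  IMII  (L0)  txn=BusRdX  M[L0]=70
step 14: P0: store L1 := 80  ⟶  MIII  (L1)  txn=BusUpgr  M[L1]=79
step 15: P0: store L2 := 6  ⟶  MIII  (L2)  txn=BusRdX+Flush  M[L2]=12
step 16: P0: store L2 := 95  ⟶  MIII  (L2)  txn=∅  M[L2]=12
step 17: P2: store L3 := 16  ⟶  IIMI  (L3)  txn=BusRdX  M[L3]=28
step 18: P3: load  L1  ⟶  SIIS  (L1)  txn=BusRd+Flush  M[L1]=80
step 19: P3: load  L1  ⟶  SIIS  (L1)  txn=∅  M[L1]=80
step 20: P2: load  L2  ⟶  SISI  (L2)  txn=BusRd+Flush  M[L2]=95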